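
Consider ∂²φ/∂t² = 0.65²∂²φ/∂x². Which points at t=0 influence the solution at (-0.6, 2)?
Domain of dependence: [-1.9, 0.7]. Signals travel at speed 0.65, so data within |x - -0.6| ≤ 0.65·2 = 1.3 can reach the point.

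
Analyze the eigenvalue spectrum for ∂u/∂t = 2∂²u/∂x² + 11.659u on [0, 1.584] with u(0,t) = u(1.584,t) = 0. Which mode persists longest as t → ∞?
Eigenvalues: λₙ = 2n²π²/1.584² - 11.659.
First three modes:
  n=1: λ₁ = 2π²/1.584² - 11.659 ≈ -3.792
  n=2: λ₂ = 8π²/1.584² - 11.659 ≈ 19.81
  n=3: λ₃ = 18π²/1.584² - 11.659 ≈ 59.146
Since 2π²/1.584² ≈ 7.867 < 11.659, λ₁ < 0.
The n=1 mode grows fastest (−λₙ is largest for n=1) → dominates.
Asymptotic: u ~ c₁ sin(πx/1.584) e^{3.792t} (exponential growth at rate −λ₁ ≈ 3.792).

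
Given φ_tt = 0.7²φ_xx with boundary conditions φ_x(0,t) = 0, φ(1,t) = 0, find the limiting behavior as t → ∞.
φ oscillates (no decay). Energy is conserved; the solution oscillates indefinitely as standing waves.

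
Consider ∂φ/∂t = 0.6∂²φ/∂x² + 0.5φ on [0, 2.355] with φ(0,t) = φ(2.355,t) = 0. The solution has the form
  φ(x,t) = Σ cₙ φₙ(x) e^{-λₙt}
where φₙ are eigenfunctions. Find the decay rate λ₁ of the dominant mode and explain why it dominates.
Eigenvalues: λₙ = 0.6n²π²/2.355² - 0.5.
First three modes:
  n=1: λ₁ = 0.6π²/2.355² - 0.5 ≈ 0.568
  n=2: λ₂ = 2.4π²/2.355² - 0.5 ≈ 3.771
  n=3: λ₃ = 5.4π²/2.355² - 0.5 ≈ 9.11
Since 0.6π²/2.355² ≈ 1.068 > 0.5, all λₙ > 0.
The n=1 mode decays slowest → dominates as t → ∞.
Asymptotic: φ ~ c₁ sin(πx/2.355) e^{-λ₁t} with decay rate λ₁ ≈ 0.568.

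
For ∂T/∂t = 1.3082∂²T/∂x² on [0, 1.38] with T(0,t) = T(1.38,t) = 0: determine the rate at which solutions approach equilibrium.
Eigenvalues: λₙ = 1.3082n²π²/1.38².
First three modes:
  n=1: λ₁ = 1.3082π²/1.38² ≈ 6.78
  n=2: λ₂ = 5.2328π²/1.38² ≈ 27.119 (4× faster decay)
  n=3: λ₃ = 11.7738π²/1.38² ≈ 61.018 (9× faster decay)
As t → ∞, higher modes decay exponentially faster. The n=1 mode dominates: T ~ c₁ sin(πx/1.38) e^{-λ₁t}.
Decay rate: λ₁ = 1.3082π²/1.38² ≈ 6.78.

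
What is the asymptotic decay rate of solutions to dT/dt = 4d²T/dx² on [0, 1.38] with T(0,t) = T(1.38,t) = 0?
Eigenvalues: λₙ = 4n²π²/1.38².
First three modes:
  n=1: λ₁ = 4π²/1.38² ≈ 20.73
  n=2: λ₂ = 16π²/1.38² ≈ 82.92 (4× faster decay)
  n=3: λ₃ = 36π²/1.38² ≈ 186.571 (9× faster decay)
As t → ∞, higher modes decay exponentially faster. The n=1 mode dominates: T ~ c₁ sin(πx/1.38) e^{-λ₁t}.
Decay rate: λ₁ = 4π²/1.38² ≈ 20.73.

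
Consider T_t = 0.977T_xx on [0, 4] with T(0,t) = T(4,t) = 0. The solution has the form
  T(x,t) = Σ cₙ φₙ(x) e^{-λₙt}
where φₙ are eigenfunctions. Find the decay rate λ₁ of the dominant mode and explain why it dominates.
Eigenvalues: λₙ = 0.977n²π²/4².
First three modes:
  n=1: λ₁ = 0.977π²/4² ≈ 0.603
  n=2: λ₂ = 3.908π²/4² ≈ 2.411 (4× faster decay)
  n=3: λ₃ = 8.793π²/4² ≈ 5.424 (9× faster decay)
As t → ∞, higher modes decay exponentially faster. The n=1 mode dominates: T ~ c₁ sin(πx/4) e^{-λ₁t}.
Decay rate: λ₁ = 0.977π²/4² ≈ 0.603.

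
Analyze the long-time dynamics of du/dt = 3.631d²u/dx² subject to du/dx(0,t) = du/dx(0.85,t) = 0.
Long-time behavior: u → constant (steady state). Heat is conserved (no flux at boundaries); solution approaches the spatial average.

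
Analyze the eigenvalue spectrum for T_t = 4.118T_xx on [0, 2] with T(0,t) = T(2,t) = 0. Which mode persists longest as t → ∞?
Eigenvalues: λₙ = 4.118n²π²/2².
First three modes:
  n=1: λ₁ = 4.118π²/2² ≈ 10.161
  n=2: λ₂ = 16.472π²/2² ≈ 40.643 (4× faster decay)
  n=3: λ₃ = 37.062π²/2² ≈ 91.447 (9× faster decay)
As t → ∞, higher modes decay exponentially faster. The n=1 mode dominates: T ~ c₁ sin(πx/2) e^{-λ₁t}.
Decay rate: λ₁ = 4.118π²/2² ≈ 10.161.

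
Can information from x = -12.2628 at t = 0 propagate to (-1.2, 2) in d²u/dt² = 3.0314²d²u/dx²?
No. The domain of dependence is [-7.2628, 4.8628], and -12.2628 is outside this interval.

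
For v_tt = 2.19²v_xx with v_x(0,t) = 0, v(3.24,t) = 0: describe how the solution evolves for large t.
v oscillates (no decay). Energy is conserved; the solution oscillates indefinitely as standing waves.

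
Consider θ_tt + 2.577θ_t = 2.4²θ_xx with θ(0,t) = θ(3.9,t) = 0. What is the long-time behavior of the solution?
As t → ∞, θ → 0. Damping (γ=2.577) dissipates energy; oscillations decay exponentially.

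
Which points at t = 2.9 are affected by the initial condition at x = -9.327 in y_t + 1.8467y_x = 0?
At x = -3.97157. The characteristic carries data from (-9.327, 0) to (-3.97157, 2.9).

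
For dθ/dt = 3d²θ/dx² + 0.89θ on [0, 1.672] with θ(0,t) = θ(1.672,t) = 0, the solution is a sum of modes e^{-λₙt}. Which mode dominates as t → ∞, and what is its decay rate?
Eigenvalues: λₙ = 3n²π²/1.672² - 0.89.
First three modes:
  n=1: λ₁ = 3π²/1.672² - 0.89 ≈ 9.701
  n=2: λ₂ = 12π²/1.672² - 0.89 ≈ 41.475
  n=3: λ₃ = 27π²/1.672² - 0.89 ≈ 94.432
Since 3π²/1.672² ≈ 10.591 > 0.89, all λₙ > 0.
The n=1 mode decays slowest → dominates as t → ∞.
Asymptotic: θ ~ c₁ sin(πx/1.672) e^{-λ₁t} with decay rate λ₁ ≈ 9.701.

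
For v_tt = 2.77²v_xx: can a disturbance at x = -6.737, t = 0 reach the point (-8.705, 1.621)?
Yes. The domain of dependence is [-13.19517, -4.21483], and -6.737 ∈ [-13.19517, -4.21483].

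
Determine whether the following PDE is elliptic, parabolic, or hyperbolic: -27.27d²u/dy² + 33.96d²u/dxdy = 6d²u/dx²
Rewriting in standard form: -6d²u/dx² + 33.96d²u/dxdy - 27.27d²u/dy² = 0. Coefficients: A = -6, B = 33.96, C = -27.27. B² - 4AC = 498.8016, which is positive, so the equation is hyperbolic.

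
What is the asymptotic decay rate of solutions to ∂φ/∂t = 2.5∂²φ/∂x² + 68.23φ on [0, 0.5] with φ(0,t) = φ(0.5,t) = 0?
Eigenvalues: λₙ = 2.5n²π²/0.5² - 68.23.
First three modes:
  n=1: λ₁ = 2.5π²/0.5² - 68.23 ≈ 30.466
  n=2: λ₂ = 10π²/0.5² - 68.23 ≈ 326.554
  n=3: λ₃ = 22.5π²/0.5² - 68.23 ≈ 820.034
Since 2.5π²/0.5² ≈ 98.696 > 68.23, all λₙ > 0.
The n=1 mode decays slowest → dominates as t → ∞.
Asymptotic: φ ~ c₁ sin(πx/0.5) e^{-λ₁t} with decay rate λ₁ ≈ 30.466.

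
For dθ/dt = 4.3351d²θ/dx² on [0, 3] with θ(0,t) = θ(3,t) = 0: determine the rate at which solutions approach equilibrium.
Eigenvalues: λₙ = 4.3351n²π²/3².
First three modes:
  n=1: λ₁ = 4.3351π²/3² ≈ 4.754
  n=2: λ₂ = 17.3404π²/3² ≈ 19.016 (4× faster decay)
  n=3: λ₃ = 39.0159π²/3² ≈ 42.786 (9× faster decay)
As t → ∞, higher modes decay exponentially faster. The n=1 mode dominates: θ ~ c₁ sin(πx/3) e^{-λ₁t}.
Decay rate: λ₁ = 4.3351π²/3² ≈ 4.754.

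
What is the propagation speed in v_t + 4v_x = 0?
Speed = 4. Information travels along x - 4t = const (rightward).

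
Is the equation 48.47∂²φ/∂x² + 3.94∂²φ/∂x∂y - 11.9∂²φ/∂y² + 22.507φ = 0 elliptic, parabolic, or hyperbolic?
Computing B² - 4AC with A = 48.47, B = 3.94, C = -11.9: discriminant = 2322.6956 (positive). Answer: hyperbolic.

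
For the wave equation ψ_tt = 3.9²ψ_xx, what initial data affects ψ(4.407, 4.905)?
Domain of dependence: [-14.7225, 23.5365]. Signals travel at speed 3.9, so data within |x - 4.407| ≤ 3.9·4.905 = 19.1295 can reach the point.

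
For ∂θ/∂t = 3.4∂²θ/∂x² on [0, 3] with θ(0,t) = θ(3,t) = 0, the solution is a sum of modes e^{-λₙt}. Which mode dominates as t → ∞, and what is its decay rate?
Eigenvalues: λₙ = 3.4n²π²/3².
First three modes:
  n=1: λ₁ = 3.4π²/3² ≈ 3.729
  n=2: λ₂ = 13.6π²/3² ≈ 14.914 (4× faster decay)
  n=3: λ₃ = 30.6π²/3² ≈ 33.557 (9× faster decay)
As t → ∞, higher modes decay exponentially faster. The n=1 mode dominates: θ ~ c₁ sin(πx/3) e^{-λ₁t}.
Decay rate: λ₁ = 3.4π²/3² ≈ 3.729.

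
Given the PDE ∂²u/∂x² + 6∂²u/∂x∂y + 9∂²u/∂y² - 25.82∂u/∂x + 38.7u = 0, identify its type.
The second-order coefficients are A = 1, B = 6, C = 9. Since B² - 4AC = 0 = 0, this is a parabolic PDE.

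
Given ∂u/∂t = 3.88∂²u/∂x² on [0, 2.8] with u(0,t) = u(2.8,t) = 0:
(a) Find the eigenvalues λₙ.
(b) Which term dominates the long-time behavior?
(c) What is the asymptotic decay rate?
Eigenvalues: λₙ = 3.88n²π²/2.8².
First three modes:
  n=1: λ₁ = 3.88π²/2.8² ≈ 4.884
  n=2: λ₂ = 15.52π²/2.8² ≈ 19.538 (4× faster decay)
  n=3: λ₃ = 34.92π²/2.8² ≈ 43.96 (9× faster decay)
As t → ∞, higher modes decay exponentially faster. The n=1 mode dominates: u ~ c₁ sin(πx/2.8) e^{-λ₁t}.
Decay rate: λ₁ = 3.88π²/2.8² ≈ 4.884.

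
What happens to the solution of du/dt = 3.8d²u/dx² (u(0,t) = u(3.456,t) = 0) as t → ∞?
u → 0. Heat diffuses out through both boundaries.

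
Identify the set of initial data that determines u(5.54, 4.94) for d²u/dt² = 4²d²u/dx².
Domain of dependence: [-14.22, 25.3]. Signals travel at speed 4, so data within |x - 5.54| ≤ 4·4.94 = 19.76 can reach the point.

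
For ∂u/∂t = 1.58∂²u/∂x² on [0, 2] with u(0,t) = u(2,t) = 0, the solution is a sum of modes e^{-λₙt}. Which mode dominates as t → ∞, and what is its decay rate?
Eigenvalues: λₙ = 1.58n²π²/2².
First three modes:
  n=1: λ₁ = 1.58π²/2² ≈ 3.898
  n=2: λ₂ = 6.32π²/2² ≈ 15.594 (4× faster decay)
  n=3: λ₃ = 14.22π²/2² ≈ 35.086 (9× faster decay)
As t → ∞, higher modes decay exponentially faster. The n=1 mode dominates: u ~ c₁ sin(πx/2) e^{-λ₁t}.
Decay rate: λ₁ = 1.58π²/2² ≈ 3.898.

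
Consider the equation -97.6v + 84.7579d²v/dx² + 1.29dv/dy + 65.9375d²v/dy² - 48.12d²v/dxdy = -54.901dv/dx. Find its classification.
Rewriting in standard form: 84.7579d²v/dx² - 48.12d²v/dxdy + 65.9375d²v/dy² + 54.901dv/dx + 1.29dv/dy - 97.6v = 0. Elliptic. (A = 84.7579, B = -48.12, C = 65.9375 gives B² - 4AC = -20039.361725.)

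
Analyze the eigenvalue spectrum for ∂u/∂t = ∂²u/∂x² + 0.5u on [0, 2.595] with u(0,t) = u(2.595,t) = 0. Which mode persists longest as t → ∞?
Eigenvalues: λₙ = n²π²/2.595² - 0.5.
First three modes:
  n=1: λ₁ = π²/2.595² - 0.5 ≈ 0.966
  n=2: λ₂ = 4π²/2.595² - 0.5 ≈ 5.363
  n=3: λ₃ = 9π²/2.595² - 0.5 ≈ 12.691
Since π²/2.595² ≈ 1.466 > 0.5, all λₙ > 0.
The n=1 mode decays slowest → dominates as t → ∞.
Asymptotic: u ~ c₁ sin(πx/2.595) e^{-λ₁t} with decay rate λ₁ ≈ 0.966.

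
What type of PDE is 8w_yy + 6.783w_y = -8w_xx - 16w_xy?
Rewriting in standard form: 8w_xx + 16w_xy + 8w_yy + 6.783w_y = 0. With A = 8, B = 16, C = 8, the discriminant is 0. This is a parabolic PDE.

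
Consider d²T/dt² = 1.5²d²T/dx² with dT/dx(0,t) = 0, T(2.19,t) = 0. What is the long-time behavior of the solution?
As t → ∞, T oscillates (no decay). Energy is conserved; the solution oscillates indefinitely as standing waves.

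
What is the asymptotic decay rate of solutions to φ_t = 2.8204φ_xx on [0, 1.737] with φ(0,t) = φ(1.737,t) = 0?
Eigenvalues: λₙ = 2.8204n²π²/1.737².
First three modes:
  n=1: λ₁ = 2.8204π²/1.737² ≈ 9.226
  n=2: λ₂ = 11.2816π²/1.737² ≈ 36.904 (4× faster decay)
  n=3: λ₃ = 25.3836π²/1.737² ≈ 83.033 (9× faster decay)
As t → ∞, higher modes decay exponentially faster. The n=1 mode dominates: φ ~ c₁ sin(πx/1.737) e^{-λ₁t}.
Decay rate: λ₁ = 2.8204π²/1.737² ≈ 9.226.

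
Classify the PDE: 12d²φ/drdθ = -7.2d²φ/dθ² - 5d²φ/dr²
Rewriting in standard form: 5d²φ/dr² + 12d²φ/drdθ + 7.2d²φ/dθ² = 0. A = 5, B = 12, C = 7.2. Discriminant B² - 4AC = 0. Since 0 = 0, parabolic.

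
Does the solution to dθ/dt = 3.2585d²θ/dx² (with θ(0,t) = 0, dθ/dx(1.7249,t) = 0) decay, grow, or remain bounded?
θ → 0. Heat escapes through the Dirichlet boundary.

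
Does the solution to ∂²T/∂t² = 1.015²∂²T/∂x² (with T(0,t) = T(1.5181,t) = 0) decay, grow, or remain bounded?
T oscillates (no decay). Energy is conserved; the solution oscillates indefinitely as standing waves.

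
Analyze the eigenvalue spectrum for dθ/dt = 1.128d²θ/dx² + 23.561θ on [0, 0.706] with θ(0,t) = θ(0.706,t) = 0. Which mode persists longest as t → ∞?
Eigenvalues: λₙ = 1.128n²π²/0.706² - 23.561.
First three modes:
  n=1: λ₁ = 1.128π²/0.706² - 23.561 ≈ -1.225
  n=2: λ₂ = 4.512π²/0.706² - 23.561 ≈ 65.782
  n=3: λ₃ = 10.152π²/0.706² - 23.561 ≈ 177.46
Since 1.128π²/0.706² ≈ 22.336 < 23.561, λ₁ < 0.
The n=1 mode grows fastest (−λₙ is largest for n=1) → dominates.
Asymptotic: θ ~ c₁ sin(πx/0.706) e^{1.225t} (exponential growth at rate −λ₁ ≈ 1.225).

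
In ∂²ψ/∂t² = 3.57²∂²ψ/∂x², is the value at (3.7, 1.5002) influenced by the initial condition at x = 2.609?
Yes. The domain of dependence is [-1.655714, 9.055714], and 2.609 ∈ [-1.655714, 9.055714].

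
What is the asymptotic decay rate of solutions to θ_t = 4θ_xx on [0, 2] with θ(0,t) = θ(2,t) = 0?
Eigenvalues: λₙ = 4n²π²/2².
First three modes:
  n=1: λ₁ = 4π²/2² ≈ 9.87
  n=2: λ₂ = 16π²/2² ≈ 39.478 (4× faster decay)
  n=3: λ₃ = 36π²/2² ≈ 88.826 (9× faster decay)
As t → ∞, higher modes decay exponentially faster. The n=1 mode dominates: θ ~ c₁ sin(πx/2) e^{-λ₁t}.
Decay rate: λ₁ = 4π²/2² ≈ 9.87.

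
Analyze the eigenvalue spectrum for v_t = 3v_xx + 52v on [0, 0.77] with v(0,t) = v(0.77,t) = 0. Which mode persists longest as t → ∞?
Eigenvalues: λₙ = 3n²π²/0.77² - 52.
First three modes:
  n=1: λ₁ = 3π²/0.77² - 52 ≈ -2.061
  n=2: λ₂ = 12π²/0.77² - 52 ≈ 147.756
  n=3: λ₃ = 27π²/0.77² - 52 ≈ 397.451
Since 3π²/0.77² ≈ 49.939 < 52, λ₁ < 0.
The n=1 mode grows fastest (−λₙ is largest for n=1) → dominates.
Asymptotic: v ~ c₁ sin(πx/0.77) e^{2.061t} (exponential growth at rate −λ₁ ≈ 2.061).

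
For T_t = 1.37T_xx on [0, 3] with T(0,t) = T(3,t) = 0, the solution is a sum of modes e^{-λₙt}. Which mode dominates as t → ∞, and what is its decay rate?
Eigenvalues: λₙ = 1.37n²π²/3².
First three modes:
  n=1: λ₁ = 1.37π²/3² ≈ 1.502
  n=2: λ₂ = 5.48π²/3² ≈ 6.009 (4× faster decay)
  n=3: λ₃ = 12.33π²/3² ≈ 13.521 (9× faster decay)
As t → ∞, higher modes decay exponentially faster. The n=1 mode dominates: T ~ c₁ sin(πx/3) e^{-λ₁t}.
Decay rate: λ₁ = 1.37π²/3² ≈ 1.502.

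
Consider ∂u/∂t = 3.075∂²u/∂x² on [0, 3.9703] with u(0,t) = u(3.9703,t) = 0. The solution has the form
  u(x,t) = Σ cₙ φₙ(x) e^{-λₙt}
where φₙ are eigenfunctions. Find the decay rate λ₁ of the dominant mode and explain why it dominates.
Eigenvalues: λₙ = 3.075n²π²/3.9703².
First three modes:
  n=1: λ₁ = 3.075π²/3.9703² ≈ 1.925
  n=2: λ₂ = 12.3π²/3.9703² ≈ 7.701 (4× faster decay)
  n=3: λ₃ = 27.675π²/3.9703² ≈ 17.328 (9× faster decay)
As t → ∞, higher modes decay exponentially faster. The n=1 mode dominates: u ~ c₁ sin(πx/3.9703) e^{-λ₁t}.
Decay rate: λ₁ = 3.075π²/3.9703² ≈ 1.925.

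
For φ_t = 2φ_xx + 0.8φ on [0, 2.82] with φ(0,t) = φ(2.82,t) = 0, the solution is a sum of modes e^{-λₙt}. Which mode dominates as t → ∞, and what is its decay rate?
Eigenvalues: λₙ = 2n²π²/2.82² - 0.8.
First three modes:
  n=1: λ₁ = 2π²/2.82² - 0.8 ≈ 1.682
  n=2: λ₂ = 8π²/2.82² - 0.8 ≈ 9.129
  n=3: λ₃ = 18π²/2.82² - 0.8 ≈ 21.54
Since 2π²/2.82² ≈ 2.482 > 0.8, all λₙ > 0.
The n=1 mode decays slowest → dominates as t → ∞.
Asymptotic: φ ~ c₁ sin(πx/2.82) e^{-λ₁t} with decay rate λ₁ ≈ 1.682.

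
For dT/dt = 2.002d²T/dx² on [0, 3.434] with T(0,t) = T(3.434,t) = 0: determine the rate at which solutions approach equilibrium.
Eigenvalues: λₙ = 2.002n²π²/3.434².
First three modes:
  n=1: λ₁ = 2.002π²/3.434² ≈ 1.676
  n=2: λ₂ = 8.008π²/3.434² ≈ 6.702 (4× faster decay)
  n=3: λ₃ = 18.018π²/3.434² ≈ 15.08 (9× faster decay)
As t → ∞, higher modes decay exponentially faster. The n=1 mode dominates: T ~ c₁ sin(πx/3.434) e^{-λ₁t}.
Decay rate: λ₁ = 2.002π²/3.434² ≈ 1.676.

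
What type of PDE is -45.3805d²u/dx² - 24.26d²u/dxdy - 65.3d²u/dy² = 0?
With A = -45.3805, B = -24.26, C = -65.3, the discriminant is -11264.839. This is an elliptic PDE.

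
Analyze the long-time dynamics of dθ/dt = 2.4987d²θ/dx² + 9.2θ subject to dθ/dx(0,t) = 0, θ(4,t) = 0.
Long-time behavior: θ grows unboundedly. Reaction dominates diffusion (r=9.2 > κπ²/(4L²)≈0.39); solution grows exponentially.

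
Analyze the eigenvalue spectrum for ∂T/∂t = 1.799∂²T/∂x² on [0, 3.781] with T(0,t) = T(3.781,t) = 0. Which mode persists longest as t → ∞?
Eigenvalues: λₙ = 1.799n²π²/3.781².
First three modes:
  n=1: λ₁ = 1.799π²/3.781² ≈ 1.242
  n=2: λ₂ = 7.196π²/3.781² ≈ 4.968 (4× faster decay)
  n=3: λ₃ = 16.191π²/3.781² ≈ 11.178 (9× faster decay)
As t → ∞, higher modes decay exponentially faster. The n=1 mode dominates: T ~ c₁ sin(πx/3.781) e^{-λ₁t}.
Decay rate: λ₁ = 1.799π²/3.781² ≈ 1.242.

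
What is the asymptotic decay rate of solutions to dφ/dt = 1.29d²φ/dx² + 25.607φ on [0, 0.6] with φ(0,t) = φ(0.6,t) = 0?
Eigenvalues: λₙ = 1.29n²π²/0.6² - 25.607.
First three modes:
  n=1: λ₁ = 1.29π²/0.6² - 25.607 ≈ 9.759
  n=2: λ₂ = 5.16π²/0.6² - 25.607 ≈ 115.857
  n=3: λ₃ = 11.61π²/0.6² - 25.607 ≈ 292.688
Since 1.29π²/0.6² ≈ 35.366 > 25.607, all λₙ > 0.
The n=1 mode decays slowest → dominates as t → ∞.
Asymptotic: φ ~ c₁ sin(πx/0.6) e^{-λ₁t} with decay rate λ₁ ≈ 9.759.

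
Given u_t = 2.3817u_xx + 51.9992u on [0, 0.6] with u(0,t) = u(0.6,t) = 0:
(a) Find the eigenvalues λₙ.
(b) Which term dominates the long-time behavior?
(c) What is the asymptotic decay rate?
Eigenvalues: λₙ = 2.3817n²π²/0.6² - 51.9992.
First three modes:
  n=1: λ₁ = 2.3817π²/0.6² - 51.9992 ≈ 13.296
  n=2: λ₂ = 9.5268π²/0.6² - 51.9992 ≈ 209.183
  n=3: λ₃ = 21.4353π²/0.6² - 51.9992 ≈ 535.662
Since 2.3817π²/0.6² ≈ 65.296 > 51.9992, all λₙ > 0.
The n=1 mode decays slowest → dominates as t → ∞.
Asymptotic: u ~ c₁ sin(πx/0.6) e^{-λ₁t} with decay rate λ₁ ≈ 13.296.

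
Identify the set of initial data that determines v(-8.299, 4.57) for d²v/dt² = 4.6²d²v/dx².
Domain of dependence: [-29.321, 12.723]. Signals travel at speed 4.6, so data within |x - -8.299| ≤ 4.6·4.57 = 21.022 can reach the point.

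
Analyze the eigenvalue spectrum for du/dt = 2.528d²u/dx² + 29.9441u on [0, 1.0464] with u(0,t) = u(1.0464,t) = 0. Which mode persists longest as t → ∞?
Eigenvalues: λₙ = 2.528n²π²/1.0464² - 29.9441.
First three modes:
  n=1: λ₁ = 2.528π²/1.0464² - 29.9441 ≈ -7.157
  n=2: λ₂ = 10.112π²/1.0464² - 29.9441 ≈ 61.203
  n=3: λ₃ = 22.752π²/1.0464² - 29.9441 ≈ 175.136
Since 2.528π²/1.0464² ≈ 22.787 < 29.9441, λ₁ < 0.
The n=1 mode grows fastest (−λₙ is largest for n=1) → dominates.
Asymptotic: u ~ c₁ sin(πx/1.0464) e^{7.157t} (exponential growth at rate −λ₁ ≈ 7.157).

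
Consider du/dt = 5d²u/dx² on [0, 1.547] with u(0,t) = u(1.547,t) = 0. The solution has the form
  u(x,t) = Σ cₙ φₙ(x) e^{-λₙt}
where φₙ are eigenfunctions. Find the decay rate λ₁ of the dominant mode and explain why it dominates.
Eigenvalues: λₙ = 5n²π²/1.547².
First three modes:
  n=1: λ₁ = 5π²/1.547² ≈ 20.62
  n=2: λ₂ = 20π²/1.547² ≈ 82.48 (4× faster decay)
  n=3: λ₃ = 45π²/1.547² ≈ 185.58 (9× faster decay)
As t → ∞, higher modes decay exponentially faster. The n=1 mode dominates: u ~ c₁ sin(πx/1.547) e^{-λ₁t}.
Decay rate: λ₁ = 5π²/1.547² ≈ 20.62.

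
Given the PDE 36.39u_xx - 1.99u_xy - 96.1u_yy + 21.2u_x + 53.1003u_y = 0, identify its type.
The second-order coefficients are A = 36.39, B = -1.99, C = -96.1. Since B² - 4AC = 13992.2761 > 0, this is a hyperbolic PDE.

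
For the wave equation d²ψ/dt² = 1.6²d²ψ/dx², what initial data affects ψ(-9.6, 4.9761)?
Domain of dependence: [-17.56176, -1.63824]. Signals travel at speed 1.6, so data within |x - -9.6| ≤ 1.6·4.9761 = 7.96176 can reach the point.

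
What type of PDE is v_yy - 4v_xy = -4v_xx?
Rewriting in standard form: 4v_xx - 4v_xy + v_yy = 0. With A = 4, B = -4, C = 1, the discriminant is 0. This is a parabolic PDE.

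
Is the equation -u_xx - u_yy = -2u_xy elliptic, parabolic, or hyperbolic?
Rewriting in standard form: -u_xx + 2u_xy - u_yy = 0. Computing B² - 4AC with A = -1, B = 2, C = -1: discriminant = 0 (zero). Answer: parabolic.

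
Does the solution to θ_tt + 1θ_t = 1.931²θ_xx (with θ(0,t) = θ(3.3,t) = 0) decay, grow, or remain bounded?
θ → 0. Damping (γ=1) dissipates energy; oscillations decay exponentially.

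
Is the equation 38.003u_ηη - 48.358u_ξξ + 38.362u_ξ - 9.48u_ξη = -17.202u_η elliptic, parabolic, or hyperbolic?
Rewriting in standard form: -48.358u_ξξ - 9.48u_ξη + 38.003u_ηη + 38.362u_ξ + 17.202u_η = 0. Computing B² - 4AC with A = -48.358, B = -9.48, C = 38.003: discriminant = 7440.866696 (positive). Answer: hyperbolic.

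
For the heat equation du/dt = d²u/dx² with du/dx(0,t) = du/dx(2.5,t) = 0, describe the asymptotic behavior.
u → constant (steady state). Heat is conserved (no flux at boundaries); solution approaches the spatial average.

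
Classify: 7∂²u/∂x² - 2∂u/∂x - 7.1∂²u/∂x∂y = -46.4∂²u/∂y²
Rewriting in standard form: 7∂²u/∂x² - 7.1∂²u/∂x∂y + 46.4∂²u/∂y² - 2∂u/∂x = 0. Elliptic (discriminant = -1248.79).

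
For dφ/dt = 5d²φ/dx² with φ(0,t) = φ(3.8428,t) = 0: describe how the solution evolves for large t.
φ → 0. Heat diffuses out through both boundaries.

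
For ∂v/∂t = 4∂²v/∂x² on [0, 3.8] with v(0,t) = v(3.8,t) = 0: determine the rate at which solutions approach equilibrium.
Eigenvalues: λₙ = 4n²π²/3.8².
First three modes:
  n=1: λ₁ = 4π²/3.8² ≈ 2.734
  n=2: λ₂ = 16π²/3.8² ≈ 10.936 (4× faster decay)
  n=3: λ₃ = 36π²/3.8² ≈ 24.606 (9× faster decay)
As t → ∞, higher modes decay exponentially faster. The n=1 mode dominates: v ~ c₁ sin(πx/3.8) e^{-λ₁t}.
Decay rate: λ₁ = 4π²/3.8² ≈ 2.734.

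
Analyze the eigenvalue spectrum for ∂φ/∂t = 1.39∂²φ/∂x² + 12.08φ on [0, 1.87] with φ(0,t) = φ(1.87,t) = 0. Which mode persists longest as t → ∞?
Eigenvalues: λₙ = 1.39n²π²/1.87² - 12.08.
First three modes:
  n=1: λ₁ = 1.39π²/1.87² - 12.08 ≈ -8.157
  n=2: λ₂ = 5.56π²/1.87² - 12.08 ≈ 3.612
  n=3: λ₃ = 12.51π²/1.87² - 12.08 ≈ 23.228
Since 1.39π²/1.87² ≈ 3.923 < 12.08, λ₁ < 0.
The n=1 mode grows fastest (−λₙ is largest for n=1) → dominates.
Asymptotic: φ ~ c₁ sin(πx/1.87) e^{8.157t} (exponential growth at rate −λ₁ ≈ 8.157).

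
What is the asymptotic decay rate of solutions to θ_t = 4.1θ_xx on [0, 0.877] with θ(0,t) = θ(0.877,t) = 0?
Eigenvalues: λₙ = 4.1n²π²/0.877².
First three modes:
  n=1: λ₁ = 4.1π²/0.877² ≈ 52.612
  n=2: λ₂ = 16.4π²/0.877² ≈ 210.448 (4× faster decay)
  n=3: λ₃ = 36.9π²/0.877² ≈ 473.508 (9× faster decay)
As t → ∞, higher modes decay exponentially faster. The n=1 mode dominates: θ ~ c₁ sin(πx/0.877) e^{-λ₁t}.
Decay rate: λ₁ = 4.1π²/0.877² ≈ 52.612.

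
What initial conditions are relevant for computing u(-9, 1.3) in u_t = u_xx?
The entire real line. The heat equation has infinite propagation speed: any initial disturbance instantly affects all points (though exponentially small far away).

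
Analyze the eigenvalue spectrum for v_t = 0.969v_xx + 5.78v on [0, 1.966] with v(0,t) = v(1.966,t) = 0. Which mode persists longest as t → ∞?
Eigenvalues: λₙ = 0.969n²π²/1.966² - 5.78.
First three modes:
  n=1: λ₁ = 0.969π²/1.966² - 5.78 ≈ -3.306
  n=2: λ₂ = 3.876π²/1.966² - 5.78 ≈ 4.117
  n=3: λ₃ = 8.721π²/1.966² - 5.78 ≈ 16.489
Since 0.969π²/1.966² ≈ 2.474 < 5.78, λ₁ < 0.
The n=1 mode grows fastest (−λₙ is largest for n=1) → dominates.
Asymptotic: v ~ c₁ sin(πx/1.966) e^{3.306t} (exponential growth at rate −λ₁ ≈ 3.306).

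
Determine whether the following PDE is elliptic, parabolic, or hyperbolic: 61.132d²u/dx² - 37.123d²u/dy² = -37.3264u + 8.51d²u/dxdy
Rewriting in standard form: 61.132d²u/dx² - 8.51d²u/dxdy - 37.123d²u/dy² + 37.3264u = 0. Coefficients: A = 61.132, B = -8.51, C = -37.123. B² - 4AC = 9150.033044, which is positive, so the equation is hyperbolic.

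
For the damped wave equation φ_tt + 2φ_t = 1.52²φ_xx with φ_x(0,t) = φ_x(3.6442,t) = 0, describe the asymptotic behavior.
φ → constant (steady state). Damping (γ=2) dissipates the nonconstant modes; with Neumann BCs the spatial average obeys M''+γM'=0 and tends to a finite limit.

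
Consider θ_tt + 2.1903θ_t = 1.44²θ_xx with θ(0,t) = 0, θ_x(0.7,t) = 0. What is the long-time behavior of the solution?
As t → ∞, θ → 0. Damping (γ=2.1903) dissipates energy; oscillations decay exponentially.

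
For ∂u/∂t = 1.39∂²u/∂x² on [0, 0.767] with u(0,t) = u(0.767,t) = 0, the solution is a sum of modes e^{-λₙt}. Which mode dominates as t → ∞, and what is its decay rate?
Eigenvalues: λₙ = 1.39n²π²/0.767².
First three modes:
  n=1: λ₁ = 1.39π²/0.767² ≈ 23.32
  n=2: λ₂ = 5.56π²/0.767² ≈ 93.279 (4× faster decay)
  n=3: λ₃ = 12.51π²/0.767² ≈ 209.878 (9× faster decay)
As t → ∞, higher modes decay exponentially faster. The n=1 mode dominates: u ~ c₁ sin(πx/0.767) e^{-λ₁t}.
Decay rate: λ₁ = 1.39π²/0.767² ≈ 23.32.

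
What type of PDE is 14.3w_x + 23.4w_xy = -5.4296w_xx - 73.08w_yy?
Rewriting in standard form: 5.4296w_xx + 23.4w_xy + 73.08w_yy + 14.3w_x = 0. With A = 5.4296, B = 23.4, C = 73.08, the discriminant is -1039.620672. This is an elliptic PDE.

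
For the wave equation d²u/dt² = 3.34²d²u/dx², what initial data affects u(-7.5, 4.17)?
Domain of dependence: [-21.4278, 6.4278]. Signals travel at speed 3.34, so data within |x - -7.5| ≤ 3.34·4.17 = 13.9278 can reach the point.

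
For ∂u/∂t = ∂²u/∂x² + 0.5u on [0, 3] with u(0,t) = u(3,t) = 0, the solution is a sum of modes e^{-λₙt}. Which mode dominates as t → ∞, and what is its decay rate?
Eigenvalues: λₙ = n²π²/3² - 0.5.
First three modes:
  n=1: λ₁ = π²/3² - 0.5 ≈ 0.597
  n=2: λ₂ = 4π²/3² - 0.5 ≈ 3.886
  n=3: λ₃ = 9π²/3² - 0.5 ≈ 9.37
Since π²/3² ≈ 1.097 > 0.5, all λₙ > 0.
The n=1 mode decays slowest → dominates as t → ∞.
Asymptotic: u ~ c₁ sin(πx/3) e^{-λ₁t} with decay rate λ₁ ≈ 0.597.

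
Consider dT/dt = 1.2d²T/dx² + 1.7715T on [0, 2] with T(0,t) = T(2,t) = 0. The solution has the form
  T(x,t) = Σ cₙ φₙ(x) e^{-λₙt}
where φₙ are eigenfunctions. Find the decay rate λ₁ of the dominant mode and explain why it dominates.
Eigenvalues: λₙ = 1.2n²π²/2² - 1.7715.
First three modes:
  n=1: λ₁ = 1.2π²/2² - 1.7715 ≈ 1.189
  n=2: λ₂ = 4.8π²/2² - 1.7715 ≈ 10.072
  n=3: λ₃ = 10.8π²/2² - 1.7715 ≈ 24.876
Since 1.2π²/2² ≈ 2.961 > 1.7715, all λₙ > 0.
The n=1 mode decays slowest → dominates as t → ∞.
Asymptotic: T ~ c₁ sin(πx/2) e^{-λ₁t} with decay rate λ₁ ≈ 1.189.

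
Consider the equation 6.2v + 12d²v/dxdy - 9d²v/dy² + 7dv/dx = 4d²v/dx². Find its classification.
Rewriting in standard form: -4d²v/dx² + 12d²v/dxdy - 9d²v/dy² + 7dv/dx + 6.2v = 0. Parabolic. (A = -4, B = 12, C = -9 gives B² - 4AC = 0.)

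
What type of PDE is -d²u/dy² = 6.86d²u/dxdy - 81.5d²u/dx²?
Rewriting in standard form: 81.5d²u/dx² - 6.86d²u/dxdy - d²u/dy² = 0. With A = 81.5, B = -6.86, C = -1, the discriminant is 373.0596. This is a hyperbolic PDE.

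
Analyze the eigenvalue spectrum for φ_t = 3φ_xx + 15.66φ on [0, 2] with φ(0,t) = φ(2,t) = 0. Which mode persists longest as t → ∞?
Eigenvalues: λₙ = 3n²π²/2² - 15.66.
First three modes:
  n=1: λ₁ = 3π²/2² - 15.66 ≈ -8.258
  n=2: λ₂ = 12π²/2² - 15.66 ≈ 13.949
  n=3: λ₃ = 27π²/2² - 15.66 ≈ 50.96
Since 3π²/2² ≈ 7.402 < 15.66, λ₁ < 0.
The n=1 mode grows fastest (−λₙ is largest for n=1) → dominates.
Asymptotic: φ ~ c₁ sin(πx/2) e^{8.258t} (exponential growth at rate −λ₁ ≈ 8.258).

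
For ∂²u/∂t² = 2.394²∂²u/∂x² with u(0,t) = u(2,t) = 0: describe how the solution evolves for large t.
u oscillates (no decay). Energy is conserved; the solution oscillates indefinitely as standing waves.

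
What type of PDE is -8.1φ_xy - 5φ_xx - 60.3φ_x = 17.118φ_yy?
Rewriting in standard form: -5φ_xx - 8.1φ_xy - 17.118φ_yy - 60.3φ_x = 0. With A = -5, B = -8.1, C = -17.118, the discriminant is -276.75. This is an elliptic PDE.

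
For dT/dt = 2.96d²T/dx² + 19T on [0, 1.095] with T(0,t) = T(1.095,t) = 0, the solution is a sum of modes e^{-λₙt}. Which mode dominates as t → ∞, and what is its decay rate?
Eigenvalues: λₙ = 2.96n²π²/1.095² - 19.
First three modes:
  n=1: λ₁ = 2.96π²/1.095² - 19 ≈ 5.365
  n=2: λ₂ = 11.84π²/1.095² - 19 ≈ 78.459
  n=3: λ₃ = 26.64π²/1.095² - 19 ≈ 200.283
Since 2.96π²/1.095² ≈ 24.365 > 19, all λₙ > 0.
The n=1 mode decays slowest → dominates as t → ∞.
Asymptotic: T ~ c₁ sin(πx/1.095) e^{-λ₁t} with decay rate λ₁ ≈ 5.365.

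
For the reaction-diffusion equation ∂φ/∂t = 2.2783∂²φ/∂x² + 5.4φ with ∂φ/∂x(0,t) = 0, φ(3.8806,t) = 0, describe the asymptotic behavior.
φ grows unboundedly. Reaction dominates diffusion (r=5.4 > κπ²/(4L²)≈0.37); solution grows exponentially.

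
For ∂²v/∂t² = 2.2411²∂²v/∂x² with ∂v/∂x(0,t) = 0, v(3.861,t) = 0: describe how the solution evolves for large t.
v oscillates (no decay). Energy is conserved; the solution oscillates indefinitely as standing waves.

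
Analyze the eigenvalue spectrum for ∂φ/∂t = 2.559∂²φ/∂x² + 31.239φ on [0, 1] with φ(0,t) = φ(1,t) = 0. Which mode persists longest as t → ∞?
Eigenvalues: λₙ = 2.559n²π²/1² - 31.239.
First three modes:
  n=1: λ₁ = 2.559π² - 31.239 ≈ -5.983
  n=2: λ₂ = 10.236π² - 31.239 ≈ 69.786
  n=3: λ₃ = 23.031π² - 31.239 ≈ 196.068
Since 2.559π² ≈ 25.256 < 31.239, λ₁ < 0.
The n=1 mode grows fastest (−λₙ is largest for n=1) → dominates.
Asymptotic: φ ~ c₁ sin(πx/1) e^{5.983t} (exponential growth at rate −λ₁ ≈ 5.983).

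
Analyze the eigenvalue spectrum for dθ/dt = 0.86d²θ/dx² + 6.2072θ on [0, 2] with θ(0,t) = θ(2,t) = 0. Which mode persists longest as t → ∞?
Eigenvalues: λₙ = 0.86n²π²/2² - 6.2072.
First three modes:
  n=1: λ₁ = 0.86π²/2² - 6.2072 ≈ -4.085
  n=2: λ₂ = 3.44π²/2² - 6.2072 ≈ 2.281
  n=3: λ₃ = 7.74π²/2² - 6.2072 ≈ 12.89
Since 0.86π²/2² ≈ 2.122 < 6.2072, λ₁ < 0.
The n=1 mode grows fastest (−λₙ is largest for n=1) → dominates.
Asymptotic: θ ~ c₁ sin(πx/2) e^{4.085t} (exponential growth at rate −λ₁ ≈ 4.085).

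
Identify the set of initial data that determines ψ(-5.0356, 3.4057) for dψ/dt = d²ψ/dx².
The entire real line. The heat equation has infinite propagation speed: any initial disturbance instantly affects all points (though exponentially small far away).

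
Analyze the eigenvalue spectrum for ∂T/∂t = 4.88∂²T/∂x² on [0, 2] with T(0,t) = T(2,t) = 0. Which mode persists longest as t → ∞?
Eigenvalues: λₙ = 4.88n²π²/2².
First three modes:
  n=1: λ₁ = 4.88π²/2² ≈ 12.041
  n=2: λ₂ = 19.52π²/2² ≈ 48.164 (4× faster decay)
  n=3: λ₃ = 43.92π²/2² ≈ 108.368 (9× faster decay)
As t → ∞, higher modes decay exponentially faster. The n=1 mode dominates: T ~ c₁ sin(πx/2) e^{-λ₁t}.
Decay rate: λ₁ = 4.88π²/2² ≈ 12.041.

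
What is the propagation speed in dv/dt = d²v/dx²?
Infinite. The heat equation is parabolic, not hyperbolic, so disturbances propagate instantly.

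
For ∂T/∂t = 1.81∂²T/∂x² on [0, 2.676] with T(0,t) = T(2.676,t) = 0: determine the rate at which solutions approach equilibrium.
Eigenvalues: λₙ = 1.81n²π²/2.676².
First three modes:
  n=1: λ₁ = 1.81π²/2.676² ≈ 2.495
  n=2: λ₂ = 7.24π²/2.676² ≈ 9.979 (4× faster decay)
  n=3: λ₃ = 16.29π²/2.676² ≈ 22.452 (9× faster decay)
As t → ∞, higher modes decay exponentially faster. The n=1 mode dominates: T ~ c₁ sin(πx/2.676) e^{-λ₁t}.
Decay rate: λ₁ = 1.81π²/2.676² ≈ 2.495.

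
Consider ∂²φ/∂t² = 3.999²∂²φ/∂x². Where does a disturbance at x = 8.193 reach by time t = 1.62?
Domain of influence: [1.71462, 14.67138]. Data at x = 8.193 spreads outward at speed 3.999.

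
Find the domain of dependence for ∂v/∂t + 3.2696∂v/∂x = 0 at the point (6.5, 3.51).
A single point: x = -4.976296. The characteristic through (6.5, 3.51) is x - 3.2696t = const, so x = 6.5 - 3.2696·3.51 = -4.976296.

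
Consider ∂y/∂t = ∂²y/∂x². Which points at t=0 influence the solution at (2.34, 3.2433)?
The entire real line. The heat equation has infinite propagation speed: any initial disturbance instantly affects all points (though exponentially small far away).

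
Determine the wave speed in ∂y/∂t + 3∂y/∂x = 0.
Speed = 3. Information travels along x - 3t = const (rightward).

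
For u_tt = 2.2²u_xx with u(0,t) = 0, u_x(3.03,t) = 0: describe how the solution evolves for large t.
u oscillates (no decay). Energy is conserved; the solution oscillates indefinitely as standing waves.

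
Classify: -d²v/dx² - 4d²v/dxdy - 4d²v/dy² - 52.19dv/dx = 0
Parabolic (discriminant = 0).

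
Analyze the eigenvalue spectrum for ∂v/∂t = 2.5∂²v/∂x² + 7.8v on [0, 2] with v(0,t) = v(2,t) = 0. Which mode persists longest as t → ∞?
Eigenvalues: λₙ = 2.5n²π²/2² - 7.8.
First three modes:
  n=1: λ₁ = 2.5π²/2² - 7.8 ≈ -1.631
  n=2: λ₂ = 10π²/2² - 7.8 ≈ 16.874
  n=3: λ₃ = 22.5π²/2² - 7.8 ≈ 47.717
Since 2.5π²/2² ≈ 6.169 < 7.8, λ₁ < 0.
The n=1 mode grows fastest (−λₙ is largest for n=1) → dominates.
Asymptotic: v ~ c₁ sin(πx/2) e^{1.631t} (exponential growth at rate −λ₁ ≈ 1.631).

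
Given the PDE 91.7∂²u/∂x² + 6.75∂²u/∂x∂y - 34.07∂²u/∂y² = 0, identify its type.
The second-order coefficients are A = 91.7, B = 6.75, C = -34.07. Since B² - 4AC = 12542.4385 > 0, this is a hyperbolic PDE.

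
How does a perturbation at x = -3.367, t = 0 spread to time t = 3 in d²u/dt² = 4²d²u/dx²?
Domain of influence: [-15.367, 8.633]. Data at x = -3.367 spreads outward at speed 4.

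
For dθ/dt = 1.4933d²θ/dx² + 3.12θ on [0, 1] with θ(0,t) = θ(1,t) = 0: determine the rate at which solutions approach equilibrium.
Eigenvalues: λₙ = 1.4933n²π²/1² - 3.12.
First three modes:
  n=1: λ₁ = 1.4933π² - 3.12 ≈ 11.618
  n=2: λ₂ = 5.9732π² - 3.12 ≈ 55.833
  n=3: λ₃ = 13.4397π² - 3.12 ≈ 129.525
Since 1.4933π² ≈ 14.738 > 3.12, all λₙ > 0.
The n=1 mode decays slowest → dominates as t → ∞.
Asymptotic: θ ~ c₁ sin(πx/1) e^{-λ₁t} with decay rate λ₁ ≈ 11.618.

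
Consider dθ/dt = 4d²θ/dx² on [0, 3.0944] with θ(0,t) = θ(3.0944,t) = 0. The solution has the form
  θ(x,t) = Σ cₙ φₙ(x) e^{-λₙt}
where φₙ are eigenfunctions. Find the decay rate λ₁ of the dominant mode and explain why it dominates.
Eigenvalues: λₙ = 4n²π²/3.0944².
First three modes:
  n=1: λ₁ = 4π²/3.0944² ≈ 4.123
  n=2: λ₂ = 16π²/3.0944² ≈ 16.492 (4× faster decay)
  n=3: λ₃ = 36π²/3.0944² ≈ 37.106 (9× faster decay)
As t → ∞, higher modes decay exponentially faster. The n=1 mode dominates: θ ~ c₁ sin(πx/3.0944) e^{-λ₁t}.
Decay rate: λ₁ = 4π²/3.0944² ≈ 4.123.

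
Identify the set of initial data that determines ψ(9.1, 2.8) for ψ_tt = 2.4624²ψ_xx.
Domain of dependence: [2.20528, 15.99472]. Signals travel at speed 2.4624, so data within |x - 9.1| ≤ 2.4624·2.8 = 6.89472 can reach the point.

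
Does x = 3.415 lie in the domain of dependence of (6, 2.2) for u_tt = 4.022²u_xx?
Yes. The domain of dependence is [-2.8484, 14.8484], and 3.415 ∈ [-2.8484, 14.8484].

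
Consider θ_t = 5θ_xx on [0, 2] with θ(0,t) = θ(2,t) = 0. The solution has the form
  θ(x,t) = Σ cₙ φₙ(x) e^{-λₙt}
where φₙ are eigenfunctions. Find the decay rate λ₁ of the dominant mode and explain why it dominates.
Eigenvalues: λₙ = 5n²π²/2².
First three modes:
  n=1: λ₁ = 5π²/2² ≈ 12.337
  n=2: λ₂ = 20π²/2² ≈ 49.348 (4× faster decay)
  n=3: λ₃ = 45π²/2² ≈ 111.033 (9× faster decay)
As t → ∞, higher modes decay exponentially faster. The n=1 mode dominates: θ ~ c₁ sin(πx/2) e^{-λ₁t}.
Decay rate: λ₁ = 5π²/2² ≈ 12.337.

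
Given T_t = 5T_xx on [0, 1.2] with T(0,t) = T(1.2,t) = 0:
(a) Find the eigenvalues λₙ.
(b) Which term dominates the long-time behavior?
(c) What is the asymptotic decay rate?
Eigenvalues: λₙ = 5n²π²/1.2².
First three modes:
  n=1: λ₁ = 5π²/1.2² ≈ 34.269
  n=2: λ₂ = 20π²/1.2² ≈ 137.078 (4× faster decay)
  n=3: λ₃ = 45π²/1.2² ≈ 308.425 (9× faster decay)
As t → ∞, higher modes decay exponentially faster. The n=1 mode dominates: T ~ c₁ sin(πx/1.2) e^{-λ₁t}.
Decay rate: λ₁ = 5π²/1.2² ≈ 34.269.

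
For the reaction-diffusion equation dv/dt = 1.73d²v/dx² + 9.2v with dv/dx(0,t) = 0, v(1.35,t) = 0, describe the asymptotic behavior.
v grows unboundedly. Reaction dominates diffusion (r=9.2 > κπ²/(4L²)≈2.34); solution grows exponentially.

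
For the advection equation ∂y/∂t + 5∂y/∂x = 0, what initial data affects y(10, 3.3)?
A single point: x = -6.5. The characteristic through (10, 3.3) is x - 5t = const, so x = 10 - 5·3.3 = -6.5.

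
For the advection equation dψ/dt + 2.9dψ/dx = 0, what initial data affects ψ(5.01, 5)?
A single point: x = -9.49. The characteristic through (5.01, 5) is x - 2.9t = const, so x = 5.01 - 2.9·5 = -9.49.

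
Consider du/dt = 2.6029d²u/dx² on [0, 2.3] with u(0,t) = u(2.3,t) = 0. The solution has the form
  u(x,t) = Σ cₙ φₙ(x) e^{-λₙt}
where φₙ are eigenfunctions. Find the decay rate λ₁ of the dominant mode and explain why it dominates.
Eigenvalues: λₙ = 2.6029n²π²/2.3².
First three modes:
  n=1: λ₁ = 2.6029π²/2.3² ≈ 4.856
  n=2: λ₂ = 10.4116π²/2.3² ≈ 19.425 (4× faster decay)
  n=3: λ₃ = 23.4261π²/2.3² ≈ 43.706 (9× faster decay)
As t → ∞, higher modes decay exponentially faster. The n=1 mode dominates: u ~ c₁ sin(πx/2.3) e^{-λ₁t}.
Decay rate: λ₁ = 2.6029π²/2.3² ≈ 4.856.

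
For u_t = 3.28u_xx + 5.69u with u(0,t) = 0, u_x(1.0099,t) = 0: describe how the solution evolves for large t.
u → 0. Diffusion dominates reaction (r=5.69 < κπ²/(4L²)≈7.94); solution decays.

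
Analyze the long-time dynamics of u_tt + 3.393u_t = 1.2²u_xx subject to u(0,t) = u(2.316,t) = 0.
Long-time behavior: u → 0. Damping (γ=3.393) dissipates energy; oscillations decay exponentially.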